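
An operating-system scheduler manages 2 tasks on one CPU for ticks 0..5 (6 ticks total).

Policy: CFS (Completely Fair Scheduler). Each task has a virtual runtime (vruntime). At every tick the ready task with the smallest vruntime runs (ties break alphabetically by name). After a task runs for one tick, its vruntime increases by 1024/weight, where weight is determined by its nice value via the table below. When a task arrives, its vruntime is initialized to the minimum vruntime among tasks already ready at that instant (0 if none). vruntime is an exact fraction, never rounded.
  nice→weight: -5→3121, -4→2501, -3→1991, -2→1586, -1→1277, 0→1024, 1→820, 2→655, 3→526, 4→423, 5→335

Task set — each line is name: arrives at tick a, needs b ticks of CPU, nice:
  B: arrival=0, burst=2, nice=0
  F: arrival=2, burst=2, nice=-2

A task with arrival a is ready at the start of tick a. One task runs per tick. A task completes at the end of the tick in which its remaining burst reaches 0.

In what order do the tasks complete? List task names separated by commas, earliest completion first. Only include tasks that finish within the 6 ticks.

completion order = B, F

t=0: vr[B=0] → run B
t=1: vr[B=1] → run B
t=2: vr[F=0] → run F
t=3: vr[F=512/793] → run F
t=4: (idle)
t=5: (idle)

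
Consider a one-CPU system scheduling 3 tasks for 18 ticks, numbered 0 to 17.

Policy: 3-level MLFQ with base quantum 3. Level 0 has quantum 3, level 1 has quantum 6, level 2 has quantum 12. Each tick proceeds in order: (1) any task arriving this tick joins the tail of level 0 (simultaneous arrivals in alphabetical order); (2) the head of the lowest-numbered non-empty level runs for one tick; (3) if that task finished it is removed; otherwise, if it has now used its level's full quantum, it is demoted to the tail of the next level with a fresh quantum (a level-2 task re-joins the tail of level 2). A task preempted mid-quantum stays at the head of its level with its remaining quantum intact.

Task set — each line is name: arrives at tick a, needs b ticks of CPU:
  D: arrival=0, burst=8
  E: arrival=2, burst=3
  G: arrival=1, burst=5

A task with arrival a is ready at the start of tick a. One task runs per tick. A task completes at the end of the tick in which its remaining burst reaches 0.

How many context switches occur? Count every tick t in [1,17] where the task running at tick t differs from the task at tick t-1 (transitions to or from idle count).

t=0: L0/L1/L2 = D/-/- → run D
t=1: L0/L1/L2 = DG/-/- → run D
t=2: L0/L1/L2 = DGE/-/- → run D
t=3: L0/L1/L2 = GE/D/- → run G
t=4: L0/L1/L2 = GE/D/- → run G
t=5: L0/L1/L2 = GE/D/- → run G
t=6: L0/L1/L2 = E/DG/- → run E
t=7: L0/L1/L2 = E/DG/- → run E
t=8: L0/L1/L2 = E/DG/- → run E
t=9: L0/L1/L2 = -/DG/- → run D
t=10: L0/L1/L2 = -/DG/- → run D
t=11: L0/L1/L2 = -/DG/- → run D
t=12: L0/L1/L2 = -/DG/- → run D
t=13: L0/L1/L2 = -/DG/- → run D
t=14: L0/L1/L2 = -/G/- → run G
t=15: L0/L1/L2 = -/G/- → run G
t=16: (idle)
t=17: (idle)

context switches = 5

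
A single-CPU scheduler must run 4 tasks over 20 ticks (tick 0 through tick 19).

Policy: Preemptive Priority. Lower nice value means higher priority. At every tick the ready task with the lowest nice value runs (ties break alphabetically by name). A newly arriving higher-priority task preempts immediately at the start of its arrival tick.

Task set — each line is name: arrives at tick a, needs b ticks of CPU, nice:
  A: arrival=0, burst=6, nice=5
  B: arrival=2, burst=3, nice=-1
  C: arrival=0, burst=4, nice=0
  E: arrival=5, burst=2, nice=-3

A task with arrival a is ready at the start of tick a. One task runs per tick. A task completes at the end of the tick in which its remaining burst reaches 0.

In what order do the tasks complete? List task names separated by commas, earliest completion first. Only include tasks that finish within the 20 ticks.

t=0: ready={A,C} → run C
t=1: ready={A,C} → run C
t=2: ready={A,B,C} → run B
t=3: ready={A,B,C} → run B
t=4: ready={A,B,C} → run B
t=5: ready={A,C,E} → run E
t=6: ready={A,C,E} → run E
t=7: ready={A,C} → run C
t=8: ready={A,C} → run C
t=9: ready={A} → run A
t=10: ready={A} → run A
t=11: ready={A} → run A
t=12: ready={A} → run A
t=13: ready={A} → run A
t=14: ready={A} → run A
t=15: (idle)
t=16: (idle)
t=17: (idle)
t=18: (idle)
t=19: (idle)

completion order = B, E, C, A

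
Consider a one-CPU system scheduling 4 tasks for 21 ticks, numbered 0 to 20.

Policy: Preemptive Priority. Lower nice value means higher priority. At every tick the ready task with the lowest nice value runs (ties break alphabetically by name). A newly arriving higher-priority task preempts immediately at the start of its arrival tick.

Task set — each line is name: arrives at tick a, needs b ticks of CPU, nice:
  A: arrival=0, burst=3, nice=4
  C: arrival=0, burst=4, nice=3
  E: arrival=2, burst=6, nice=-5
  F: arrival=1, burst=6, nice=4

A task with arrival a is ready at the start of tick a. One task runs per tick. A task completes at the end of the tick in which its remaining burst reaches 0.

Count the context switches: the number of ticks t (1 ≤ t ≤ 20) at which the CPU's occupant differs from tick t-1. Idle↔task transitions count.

context switches = 5

t=0: ready={A,C} → run C
t=1: ready={A,C,F} → run C
t=2: ready={A,C,E,F} → run E
t=3: ready={A,C,E,F} → run E
t=4: ready={A,C,E,F} → run E
t=5: ready={A,C,E,F} → run E
t=6: ready={A,C,E,F} → run E
t=7: ready={A,C,E,F} → run E
t=8: ready={A,C,F} → run C
t=9: ready={A,C,F} → run C
t=10: ready={A,F} → run A
t=11: ready={A,F} → run A
t=12: ready={A,F} → run A
t=13: ready={F} → run F
t=14: ready={F} → run F
t=15: ready={F} → run F
t=16: ready={F} → run F
t=17: ready={F} → run F
t=18: ready={F} → run F
t=19: (idle)
t=20: (idle)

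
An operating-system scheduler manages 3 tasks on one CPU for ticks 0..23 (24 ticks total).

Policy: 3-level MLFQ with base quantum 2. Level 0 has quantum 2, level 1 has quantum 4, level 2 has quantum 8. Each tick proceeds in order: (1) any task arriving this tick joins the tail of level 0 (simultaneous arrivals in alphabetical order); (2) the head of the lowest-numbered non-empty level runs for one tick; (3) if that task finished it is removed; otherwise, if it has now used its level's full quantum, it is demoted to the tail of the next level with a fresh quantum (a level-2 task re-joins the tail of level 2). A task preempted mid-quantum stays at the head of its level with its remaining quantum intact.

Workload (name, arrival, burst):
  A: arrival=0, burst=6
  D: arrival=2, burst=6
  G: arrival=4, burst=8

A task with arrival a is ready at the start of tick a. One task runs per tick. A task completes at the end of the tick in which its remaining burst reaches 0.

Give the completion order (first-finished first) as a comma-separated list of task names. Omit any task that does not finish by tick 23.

completion order = A, D, G

t=0: L0/L1/L2 = A/-/- → run A
t=1: L0/L1/L2 = A/-/- → run A
t=2: L0/L1/L2 = D/A/- → run D
t=3: L0/L1/L2 = D/A/- → run D
t=4: L0/L1/L2 = G/AD/- → run G
t=5: L0/L1/L2 = G/AD/- → run G
t=6: L0/L1/L2 = -/ADG/- → run A
t=7: L0/L1/L2 = -/ADG/- → run A
t=8: L0/L1/L2 = -/ADG/- → run A
t=9: L0/L1/L2 = -/ADG/- → run A
t=10: L0/L1/L2 = -/DG/- → run D
t=11: L0/L1/L2 = -/DG/- → run D
t=12: L0/L1/L2 = -/DG/- → run D
t=13: L0/L1/L2 = -/DG/- → run D
t=14: L0/L1/L2 = -/G/- → run G
t=15: L0/L1/L2 = -/G/- → run G
t=16: L0/L1/L2 = -/G/- → run G
t=17: L0/L1/L2 = -/G/- → run G
t=18: L0/L1/L2 = -/-/G → run G
t=19: L0/L1/L2 = -/-/G → run G
t=20: (idle)
t=21: (idle)
t=22: (idle)
t=23: (idle)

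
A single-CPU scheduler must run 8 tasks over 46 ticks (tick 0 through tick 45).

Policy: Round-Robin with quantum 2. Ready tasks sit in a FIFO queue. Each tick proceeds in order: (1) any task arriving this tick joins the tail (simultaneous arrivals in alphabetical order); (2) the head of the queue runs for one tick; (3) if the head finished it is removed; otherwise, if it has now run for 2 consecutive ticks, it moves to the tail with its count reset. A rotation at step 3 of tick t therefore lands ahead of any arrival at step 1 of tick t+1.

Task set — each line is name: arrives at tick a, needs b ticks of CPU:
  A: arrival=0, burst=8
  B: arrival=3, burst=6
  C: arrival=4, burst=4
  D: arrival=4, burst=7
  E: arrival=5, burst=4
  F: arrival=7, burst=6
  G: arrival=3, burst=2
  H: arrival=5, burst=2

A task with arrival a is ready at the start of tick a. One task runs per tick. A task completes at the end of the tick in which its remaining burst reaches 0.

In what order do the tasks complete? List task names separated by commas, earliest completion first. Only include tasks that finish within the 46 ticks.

completion order = G, H, A, C, E, B, F, D

t=0: queue=[A] q_used=0 → run A
t=1: queue=[A] q_used=1 → run A
t=2: queue=[A] q_used=0 → run A
t=3: queue=[A,B,G] q_used=1 → run A
t=4: queue=[B,G,A,C,D] q_used=0 → run B
t=5: queue=[B,G,A,C,D,E,H] q_used=1 → run B
t=6: queue=[G,A,C,D,E,H,B] q_used=0 → run G
t=7: queue=[G,A,C,D,E,H,B,F] q_used=1 → run G
t=8: queue=[A,C,D,E,H,B,F] q_used=0 → run A
t=9: queue=[A,C,D,E,H,B,F] q_used=1 → run A
t=10: queue=[C,D,E,H,B,F,A] q_used=0 → run C
t=11: queue=[C,D,E,H,B,F,A] q_used=1 → run C
t=12: queue=[D,E,H,B,F,A,C] q_used=0 → run D
t=13: queue=[D,E,H,B,F,A,C] q_used=1 → run D
t=14: queue=[E,H,B,F,A,C,D] q_used=0 → run E
t=15: queue=[E,H,B,F,A,C,D] q_used=1 → run E
t=16: queue=[H,B,F,A,C,D,E] q_used=0 → run H
t=17: queue=[H,B,F,A,C,D,E] q_used=1 → run H
t=18: queue=[B,F,A,C,D,E] q_used=0 → run B
t=19: queue=[B,F,A,C,D,E] q_used=1 → run B
t=20: queue=[F,A,C,D,E,B] q_used=0 → run F
t=21: queue=[F,A,C,D,E,B] q_used=1 → run F
t=22: queue=[A,C,D,E,B,F] q_used=0 → run A
t=23: queue=[A,C,D,E,B,F] q_used=1 → run A
t=24: queue=[C,D,E,B,F] q_used=0 → run C
t=25: queue=[C,D,E,B,F] q_used=1 → run C
t=26: queue=[D,E,B,F] q_used=0 → run D
t=27: queue=[D,E,B,F] q_used=1 → run D
t=28: queue=[E,B,F,D] q_used=0 → run E
t=29: queue=[E,B,F,D] q_used=1 → run E
t=30: queue=[B,F,D] q_used=0 → run B
t=31: queue=[B,F,D] q_used=1 → run B
t=32: queue=[F,D] q_used=0 → run F
t=33: queue=[F,D] q_used=1 → run F
t=34: queue=[D,F] q_used=0 → run D
t=35: queue=[D,F] q_used=1 → run D
t=36: queue=[F,D] q_used=0 → run F
t=37: queue=[F,D] q_used=1 → run F
t=38: queue=[D] q_used=0 → run D
t=39: (idle)
t=40: (idle)
t=41: (idle)
t=42: (idle)
t=43: (idle)
t=44: (idle)
t=45: (idle)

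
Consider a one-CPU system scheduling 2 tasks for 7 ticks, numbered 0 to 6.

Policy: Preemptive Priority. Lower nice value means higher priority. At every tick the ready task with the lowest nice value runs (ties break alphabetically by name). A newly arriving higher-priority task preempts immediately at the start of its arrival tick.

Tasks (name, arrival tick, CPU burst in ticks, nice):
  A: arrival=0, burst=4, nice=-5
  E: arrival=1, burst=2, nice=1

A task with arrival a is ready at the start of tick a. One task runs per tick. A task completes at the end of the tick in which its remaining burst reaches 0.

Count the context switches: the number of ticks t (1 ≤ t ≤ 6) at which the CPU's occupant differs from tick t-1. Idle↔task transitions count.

context switches = 2

t=0: ready={A} → run A
t=1: ready={A,E} → run A
t=2: ready={A,E} → run A
t=3: ready={A,E} → run A
t=4: ready={E} → run E
t=5: ready={E} → run E
t=6: (idle)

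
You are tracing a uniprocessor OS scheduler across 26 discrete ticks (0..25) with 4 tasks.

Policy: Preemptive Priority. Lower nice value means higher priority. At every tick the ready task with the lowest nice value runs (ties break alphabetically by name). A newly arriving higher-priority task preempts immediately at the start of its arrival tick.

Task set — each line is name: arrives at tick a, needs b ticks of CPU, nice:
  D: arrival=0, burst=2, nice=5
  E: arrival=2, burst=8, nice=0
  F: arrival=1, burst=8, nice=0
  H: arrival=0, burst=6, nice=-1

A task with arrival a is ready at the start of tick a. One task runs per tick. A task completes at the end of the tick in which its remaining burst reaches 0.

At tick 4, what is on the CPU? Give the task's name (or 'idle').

running at tick 4 = H

t=0: ready={D,H} → run H
t=1: ready={D,F,H} → run H
t=2: ready={D,E,F,H} → run H
t=3: ready={D,E,F,H} → run H
t=4: ready={D,E,F,H} → run H
t=5: ready={D,E,F,H} → run H
t=6: ready={D,E,F} → run E
t=7: ready={D,E,F} → run E
t=8: ready={D,E,F} → run E
t=9: ready={D,E,F} → run E
t=10: ready={D,E,F} → run E
t=11: ready={D,E,F} → run E
t=12: ready={D,E,F} → run E
t=13: ready={D,E,F} → run E
t=14: ready={D,F} → run F
t=15: ready={D,F} → run F
t=16: ready={D,F} → run F
t=17: ready={D,F} → run F
t=18: ready={D,F} → run F
t=19: ready={D,F} → run F
t=20: ready={D,F} → run F
t=21: ready={D,F} → run F
t=22: ready={D} → run D
t=23: ready={D} → run D
t=24: (idle)
t=25: (idle)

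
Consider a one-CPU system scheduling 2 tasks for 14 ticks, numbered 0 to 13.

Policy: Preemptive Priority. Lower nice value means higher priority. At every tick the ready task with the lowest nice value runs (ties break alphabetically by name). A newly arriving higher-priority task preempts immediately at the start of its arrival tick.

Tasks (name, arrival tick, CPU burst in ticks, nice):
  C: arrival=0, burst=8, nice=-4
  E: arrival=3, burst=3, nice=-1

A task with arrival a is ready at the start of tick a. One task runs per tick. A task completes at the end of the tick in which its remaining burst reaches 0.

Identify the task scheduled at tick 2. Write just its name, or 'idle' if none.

running at tick 2 = C

t=0: ready={C} → run C
t=1: ready={C} → run C
t=2: ready={C} → run C
t=3: ready={C,E} → run C
t=4: ready={C,E} → run C
t=5: ready={C,E} → run C
t=6: ready={C,E} → run C
t=7: ready={C,E} → run C
t=8: ready={E} → run E
t=9: ready={E} → run E
t=10: ready={E} → run E
t=11: (idle)
t=12: (idle)
t=13: (idle)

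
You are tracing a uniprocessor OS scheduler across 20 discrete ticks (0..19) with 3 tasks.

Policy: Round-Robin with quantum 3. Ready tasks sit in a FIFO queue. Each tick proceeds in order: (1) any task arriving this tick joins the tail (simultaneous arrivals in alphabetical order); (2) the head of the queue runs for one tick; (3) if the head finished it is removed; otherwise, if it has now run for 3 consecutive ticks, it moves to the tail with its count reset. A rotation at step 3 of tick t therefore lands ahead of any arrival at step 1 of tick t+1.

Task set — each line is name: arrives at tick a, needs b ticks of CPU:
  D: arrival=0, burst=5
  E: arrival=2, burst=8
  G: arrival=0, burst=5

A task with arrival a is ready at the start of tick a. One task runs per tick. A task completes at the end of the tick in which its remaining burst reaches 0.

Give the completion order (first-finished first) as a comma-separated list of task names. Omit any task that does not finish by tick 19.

t=0: queue=[D,G] q_used=0 → run D
t=1: queue=[D,G] q_used=1 → run D
t=2: queue=[D,G,E] q_used=2 → run D
t=3: queue=[G,E,D] q_used=0 → run G
t=4: queue=[G,E,D] q_used=1 → run G
t=5: queue=[G,E,D] q_used=2 → run G
t=6: queue=[E,D,G] q_used=0 → run E
t=7: queue=[E,D,G] q_used=1 → run E
t=8: queue=[E,D,G] q_used=2 → run E
t=9: queue=[D,G,E] q_used=0 → run D
t=10: queue=[D,G,E] q_used=1 → run D
t=11: queue=[G,E] q_used=0 → run G
t=12: queue=[G,E] q_used=1 → run G
t=13: queue=[E] q_used=0 → run E
t=14: queue=[E] q_used=1 → run E
t=15: queue=[E] q_used=2 → run E
t=16: queue=[E] q_used=0 → run E
t=17: queue=[E] q_used=1 → run E
t=18: (idle)
t=19: (idle)

completion order = D, G, E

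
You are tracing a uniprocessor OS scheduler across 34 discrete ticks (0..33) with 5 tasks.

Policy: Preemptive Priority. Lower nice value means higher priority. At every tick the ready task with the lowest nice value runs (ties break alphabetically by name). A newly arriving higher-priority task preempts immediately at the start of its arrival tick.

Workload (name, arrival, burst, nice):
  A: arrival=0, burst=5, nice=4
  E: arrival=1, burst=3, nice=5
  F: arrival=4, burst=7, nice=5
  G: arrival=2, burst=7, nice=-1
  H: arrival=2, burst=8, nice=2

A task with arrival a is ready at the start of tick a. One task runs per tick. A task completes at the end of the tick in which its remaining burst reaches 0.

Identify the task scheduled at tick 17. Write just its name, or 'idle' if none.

t=0: ready={A} → run A
t=1: ready={A,E} → run A
t=2: ready={A,E,G,H} → run G
t=3: ready={A,E,G,H} → run G
t=4: ready={A,E,F,G,H} → run G
t=5: ready={A,E,F,G,H} → run G
t=6: ready={A,E,F,G,H} → run G
t=7: ready={A,E,F,G,H} → run G
t=8: ready={A,E,F,G,H} → run G
t=9: ready={A,E,F,H} → run H
t=10: ready={A,E,F,H} → run H
t=11: ready={A,E,F,H} → run H
t=12: ready={A,E,F,H} → run H
t=13: ready={A,E,F,H} → run H
t=14: ready={A,E,F,H} → run H
t=15: ready={A,E,F,H} → run H
t=16: ready={A,E,F,H} → run H
t=17: ready={A,E,F} → run A
t=18: ready={A,E,F} → run A
t=19: ready={A,E,F} → run A
t=20: ready={E,F} → run E
t=21: ready={E,F} → run E
t=22: ready={E,F} → run E
t=23: ready={F} → run F
t=24: ready={F} → run F
t=25: ready={F} → run F
t=26: ready={F} → run F
t=27: ready={F} → run F
t=28: ready={F} → run F
t=29: ready={F} → run F
t=30: (idle)
t=31: (idle)
t=32: (idle)
t=33: (idle)

running at tick 17 = A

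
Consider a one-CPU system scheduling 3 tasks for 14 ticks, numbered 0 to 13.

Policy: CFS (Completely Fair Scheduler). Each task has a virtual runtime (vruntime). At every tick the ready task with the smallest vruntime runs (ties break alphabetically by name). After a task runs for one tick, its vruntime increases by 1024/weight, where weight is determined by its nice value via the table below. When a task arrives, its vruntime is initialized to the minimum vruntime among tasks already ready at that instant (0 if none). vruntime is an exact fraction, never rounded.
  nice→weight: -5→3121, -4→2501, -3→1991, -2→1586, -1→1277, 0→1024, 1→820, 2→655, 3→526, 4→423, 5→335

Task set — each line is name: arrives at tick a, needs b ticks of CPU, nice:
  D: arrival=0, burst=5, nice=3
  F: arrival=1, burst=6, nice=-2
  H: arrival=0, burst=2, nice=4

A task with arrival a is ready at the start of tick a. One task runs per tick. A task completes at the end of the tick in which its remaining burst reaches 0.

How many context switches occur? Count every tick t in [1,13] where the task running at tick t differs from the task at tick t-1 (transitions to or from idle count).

t=0: vr[D=0 H=0] → run D
t=1: vr[D=512/263 F=0 H=0] → run F
t=2: vr[D=512/263 F=512/793 H=0] → run H
t=3: vr[D=512/263 F=512/793 H=1024/423] → run F
t=4: vr[D=512/263 F=1024/793 H=1024/423] → run F
t=5: vr[D=512/263 F=1536/793 H=1024/423] → run F
t=6: vr[D=512/263 F=2048/793 H=1024/423] → run D
t=7: vr[D=1024/263 F=2048/793 H=1024/423] → run H
t=8: vr[D=1024/263 F=2048/793] → run F
t=9: vr[D=1024/263 F=2560/793] → run F
t=10: vr[D=1024/263] → run D
t=11: vr[D=1536/263] → run D
t=12: vr[D=2048/263] → run D
t=13: (idle)

context switches = 8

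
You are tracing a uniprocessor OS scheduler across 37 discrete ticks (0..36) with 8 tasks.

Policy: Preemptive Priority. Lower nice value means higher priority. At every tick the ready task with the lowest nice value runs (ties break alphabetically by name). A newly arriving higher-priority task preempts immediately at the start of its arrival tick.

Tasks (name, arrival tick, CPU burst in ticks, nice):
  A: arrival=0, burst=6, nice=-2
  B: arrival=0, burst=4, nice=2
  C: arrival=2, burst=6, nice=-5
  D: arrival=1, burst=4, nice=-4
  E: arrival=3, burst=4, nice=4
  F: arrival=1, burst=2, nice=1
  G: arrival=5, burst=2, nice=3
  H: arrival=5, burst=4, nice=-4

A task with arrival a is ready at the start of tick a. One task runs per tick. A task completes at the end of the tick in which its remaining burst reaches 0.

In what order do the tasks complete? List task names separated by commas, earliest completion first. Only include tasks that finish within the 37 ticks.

completion order = C, D, H, A, F, B, G, E

t=0: ready={A,B} → run A
t=1: ready={A,B,D,F} → run D
t=2: ready={A,B,C,D,F} → run C
t=3: ready={A,B,C,D,E,F} → run C
t=4: ready={A,B,C,D,E,F} → run C
t=5: ready={A,B,C,D,E,F,G,H} → run C
t=6: ready={A,B,C,D,E,F,G,H} → run C
t=7: ready={A,B,C,D,E,F,G,H} → run C
t=8: ready={A,B,D,E,F,G,H} → run D
t=9: ready={A,B,D,E,F,G,H} → run D
t=10: ready={A,B,D,E,F,G,H} → run D
t=11: ready={A,B,E,F,G,H} → run H
t=12: ready={A,B,E,F,G,H} → run H
t=13: ready={A,B,E,F,G,H} → run H
t=14: ready={A,B,E,F,G,H} → run H
t=15: ready={A,B,E,F,G} → run A
t=16: ready={A,B,E,F,G} → run A
t=17: ready={A,B,E,F,G} → run A
t=18: ready={A,B,E,F,G} → run A
t=19: ready={A,B,E,F,G} → run A
t=20: ready={B,E,F,G} → run F
t=21: ready={B,E,F,G} → run F
t=22: ready={B,E,G} → run B
t=23: ready={B,E,G} → run B
t=24: ready={B,E,G} → run B
t=25: ready={B,E,G} → run B
t=26: ready={E,G} → run G
t=27: ready={E,G} → run G
t=28: ready={E} → run E
t=29: ready={E} → run E
t=30: ready={E} → run E
t=31: ready={E} → run E
t=32: (idle)
t=33: (idle)
t=34: (idle)
t=35: (idle)
t=36: (idle)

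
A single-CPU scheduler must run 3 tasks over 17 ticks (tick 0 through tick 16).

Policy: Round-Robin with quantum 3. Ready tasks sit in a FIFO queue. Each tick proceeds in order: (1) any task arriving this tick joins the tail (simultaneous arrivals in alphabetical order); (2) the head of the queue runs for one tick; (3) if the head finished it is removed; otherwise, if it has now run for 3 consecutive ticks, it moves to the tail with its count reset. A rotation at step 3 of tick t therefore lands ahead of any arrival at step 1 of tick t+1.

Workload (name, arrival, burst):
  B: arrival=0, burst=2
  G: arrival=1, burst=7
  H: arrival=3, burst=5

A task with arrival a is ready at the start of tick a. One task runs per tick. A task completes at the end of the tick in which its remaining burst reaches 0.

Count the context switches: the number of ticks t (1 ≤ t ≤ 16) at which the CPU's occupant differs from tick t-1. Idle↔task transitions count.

t=0: queue=[B] q_used=0 → run B
t=1: queue=[B,G] q_used=1 → run B
t=2: queue=[G] q_used=0 → run G
t=3: queue=[G,H] q_used=1 → run G
t=4: queue=[G,H] q_used=2 → run G
t=5: queue=[H,G] q_used=0 → run H
t=6: queue=[H,G] q_used=1 → run H
t=7: queue=[H,G] q_used=2 → run H
t=8: queue=[G,H] q_used=0 → run G
t=9: queue=[G,H] q_used=1 → run G
t=10: queue=[G,H] q_used=2 → run G
t=11: queue=[H,G] q_used=0 → run H
t=12: queue=[H,G] q_used=1 → run H
t=13: queue=[G] q_used=0 → run G
t=14: (idle)
t=15: (idle)
t=16: (idle)

context switches = 6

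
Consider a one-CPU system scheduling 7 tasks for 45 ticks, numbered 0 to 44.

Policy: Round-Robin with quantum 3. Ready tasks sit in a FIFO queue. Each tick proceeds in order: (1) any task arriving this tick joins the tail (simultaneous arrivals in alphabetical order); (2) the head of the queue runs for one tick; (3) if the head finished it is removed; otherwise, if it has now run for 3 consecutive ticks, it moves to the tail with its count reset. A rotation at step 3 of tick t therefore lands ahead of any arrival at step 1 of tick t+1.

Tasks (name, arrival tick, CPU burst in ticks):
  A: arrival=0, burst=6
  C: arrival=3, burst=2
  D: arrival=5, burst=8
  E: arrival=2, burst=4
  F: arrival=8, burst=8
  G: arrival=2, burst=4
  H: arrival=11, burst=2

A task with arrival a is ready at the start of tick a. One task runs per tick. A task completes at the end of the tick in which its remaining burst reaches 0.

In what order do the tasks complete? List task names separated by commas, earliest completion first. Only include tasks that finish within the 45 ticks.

completion order = A, C, E, G, H, D, F

t=0: queue=[A] q_used=0 → run A
t=1: queue=[A] q_used=1 → run A
t=2: queue=[A,E,G] q_used=2 → run A
t=3: queue=[E,G,A,C] q_used=0 → run E
t=4: queue=[E,G,A,C] q_used=1 → run E
t=5: queue=[E,G,A,C,D] q_used=2 → run E
t=6: queue=[G,A,C,D,E] q_used=0 → run G
t=7: queue=[G,A,C,D,E] q_used=1 → run G
t=8: queue=[G,A,C,D,E,F] q_used=2 → run G
t=9: queue=[A,C,D,E,F,G] q_used=0 → run A
t=10: queue=[A,C,D,E,F,G] q_used=1 → run A
t=11: queue=[A,C,D,E,F,G,H] q_used=2 → run A
t=12: queue=[C,D,E,F,G,H] q_used=0 → run C
t=13: queue=[C,D,E,F,G,H] q_used=1 → run C
t=14: queue=[D,E,F,G,H] q_used=0 → run D
t=15: queue=[D,E,F,G,H] q_used=1 → run D
t=16: queue=[D,E,F,G,H] q_used=2 → run D
t=17: queue=[E,F,G,H,D] q_used=0 → run E
t=18: queue=[F,G,H,D] q_used=0 → run F
t=19: queue=[F,G,H,D] q_used=1 → run F
t=20: queue=[F,G,H,D] q_used=2 → run F
t=21: queue=[G,H,D,F] q_used=0 → run G
t=22: queue=[H,D,F] q_used=0 → run H
t=23: queue=[H,D,F] q_used=1 → run H
t=24: queue=[D,F] q_used=0 → run D
t=25: queue=[D,F] q_used=1 → run D
t=26: queue=[D,F] q_used=2 → run D
t=27: queue=[F,D] q_used=0 → run F
t=28: queue=[F,D] q_used=1 → run F
t=29: queue=[F,D] q_used=2 → run F
t=30: queue=[D,F] q_used=0 → run D
t=31: queue=[D,F] q_used=1 → run D
t=32: queue=[F] q_used=0 → run F
t=33: queue=[F] q_used=1 → run F
t=34: (idle)
t=35: (idle)
t=36: (idle)
t=37: (idle)
t=38: (idle)
t=39: (idle)
t=40: (idle)
t=41: (idle)
t=42: (idle)
t=43: (idle)
t=44: (idle)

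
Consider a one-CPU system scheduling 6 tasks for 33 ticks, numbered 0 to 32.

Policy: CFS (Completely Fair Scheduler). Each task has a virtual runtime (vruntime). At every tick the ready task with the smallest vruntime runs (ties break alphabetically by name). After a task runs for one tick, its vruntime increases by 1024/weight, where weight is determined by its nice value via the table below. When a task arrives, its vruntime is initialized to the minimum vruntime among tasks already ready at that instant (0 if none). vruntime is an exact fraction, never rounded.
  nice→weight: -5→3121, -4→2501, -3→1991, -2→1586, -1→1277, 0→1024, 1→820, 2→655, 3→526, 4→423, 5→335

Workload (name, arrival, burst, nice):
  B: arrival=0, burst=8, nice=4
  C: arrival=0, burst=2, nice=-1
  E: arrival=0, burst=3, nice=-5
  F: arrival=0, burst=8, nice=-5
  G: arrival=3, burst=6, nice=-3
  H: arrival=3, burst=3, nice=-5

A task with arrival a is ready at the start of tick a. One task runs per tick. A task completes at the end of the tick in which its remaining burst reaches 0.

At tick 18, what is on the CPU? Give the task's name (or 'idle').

t=0: vr[B=0 C=0 E=0 F=0] → run B
t=1: vr[B=1024/423 C=0 E=0 F=0] → run C
t=2: vr[B=1024/423 C=1024/1277 E=0 F=0] → run E
t=3: vr[B=1024/423 C=1024/1277 E=1024/3121 F=0 G=0 H=0] → run F
t=4: vr[B=1024/423 C=1024/1277 E=1024/3121 F=1024/3121 G=0 H=0] → run G
t=5: vr[B=1024/423 C=1024/1277 E=1024/3121 F=1024/3121 G=1024/1991 H=0] → run H
t=6: vr[B=1024/423 C=1024/1277 E=1024/3121 F=1024/3121 G=1024/1991 H=1024/3121] → run E
t=7: vr[B=1024/423 C=1024/1277 E=2048/3121 F=1024/3121 G=1024/1991 H=1024/3121] → run F
t=8: vr[B=1024/423 C=1024/1277 E=2048/3121 F=2048/3121 G=1024/1991 H=1024/3121] → run H
t=9: vr[B=1024/423 C=1024/1277 E=2048/3121 F=2048/3121 G=1024/1991 H=2048/3121] → run G
t=10: vr[B=1024/423 C=1024/1277 E=2048/3121 F=2048/3121 G=2048/1991 H=2048/3121] → run E
t=11: vr[B=1024/423 C=1024/1277 F=2048/3121 G=2048/1991 H=2048/3121] → run F
t=12: vr[B=1024/423 C=1024/1277 F=3072/3121 G=2048/1991 H=2048/3121] → run H
t=13: vr[B=1024/423 C=1024/1277 F=3072/3121 G=2048/1991] → run C
t=14: vr[B=1024/423 F=3072/3121 G=2048/1991] → run F
t=15: vr[B=1024/423 F=4096/3121 G=2048/1991] → run G
t=16: vr[B=1024/423 F=4096/3121 G=3072/1991] → run F
t=17: vr[B=1024/423 F=5120/3121 G=3072/1991] → run G
t=18: vr[B=1024/423 F=5120/3121 G=4096/1991] → run F
t=19: vr[B=1024/423 F=6144/3121 G=4096/1991] → run F
t=20: vr[B=1024/423 F=7168/3121 G=4096/1991] → run G
t=21: vr[B=1024/423 F=7168/3121 G=5120/1991] → run F
t=22: vr[B=1024/423 G=5120/1991] → run B
t=23: vr[B=2048/423 G=5120/1991] → run G
t=24: vr[B=2048/423] → run B
t=25: vr[B=1024/141] → run B
t=26: vr[B=4096/423] → run B
t=27: vr[B=5120/423] → run B
t=28: vr[B=2048/141] → run B
t=29: vr[B=7168/423] → run B
t=30: (idle)
t=31: (idle)
t=32: (idle)

running at tick 18 = F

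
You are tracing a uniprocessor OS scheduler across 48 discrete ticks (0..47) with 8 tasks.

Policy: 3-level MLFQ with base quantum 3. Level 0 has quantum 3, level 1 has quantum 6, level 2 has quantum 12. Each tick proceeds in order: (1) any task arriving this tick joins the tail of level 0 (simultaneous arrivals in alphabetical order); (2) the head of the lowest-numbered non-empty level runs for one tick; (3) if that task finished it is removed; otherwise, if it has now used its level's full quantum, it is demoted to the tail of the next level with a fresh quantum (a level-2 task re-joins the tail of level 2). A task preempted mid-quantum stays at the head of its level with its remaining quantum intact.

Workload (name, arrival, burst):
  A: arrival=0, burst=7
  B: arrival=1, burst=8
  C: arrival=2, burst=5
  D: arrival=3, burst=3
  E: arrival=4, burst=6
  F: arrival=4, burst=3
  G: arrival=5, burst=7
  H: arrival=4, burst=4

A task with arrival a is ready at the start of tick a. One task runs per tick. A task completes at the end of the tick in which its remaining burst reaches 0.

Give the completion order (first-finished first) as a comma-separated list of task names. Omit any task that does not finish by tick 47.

completion order = D, F, A, B, C, E, H, G

t=0: L0/L1/L2 = A/-/- → run A
t=1: L0/L1/L2 = AB/-/- → run A
t=2: L0/L1/L2 = ABC/-/- → run A
t=3: L0/L1/L2 = BCD/A/- → run B
t=4: L0/L1/L2 = BCDEFH/A/- → run B
t=5: L0/L1/L2 = BCDEFHG/A/- → run B
t=6: L0/L1/L2 = CDEFHG/AB/- → run C
t=7: L0/L1/L2 = CDEFHG/AB/- → run C
t=8: L0/L1/L2 = CDEFHG/AB/- → run C
t=9: L0/L1/L2 = DEFHG/ABC/- → run D
t=10: L0/L1/L2 = DEFHG/ABC/- → run D
t=11: L0/L1/L2 = DEFHG/ABC/- → run D
t=12: L0/L1/L2 = EFHG/ABC/- → run E
t=13: L0/L1/L2 = EFHG/ABC/- → run E
t=14: L0/L1/L2 = EFHG/ABC/- → run E
t=15: L0/L1/L2 = FHG/ABCE/- → run F
t=16: L0/L1/L2 = FHG/ABCE/- → run F
t=17: L0/L1/L2 = FHG/ABCE/- → run F
t=18: L0/L1/L2 = HG/ABCE/- → run H
t=19: L0/L1/L2 = HG/ABCE/- → run H
t=20: L0/L1/L2 = HG/ABCE/- → run H
t=21: L0/L1/L2 = G/ABCEH/- → run G
t=22: L0/L1/L2 = G/ABCEH/- → run G
t=23: L0/L1/L2 = G/ABCEH/- → run G
t=24: L0/L1/L2 = -/ABCEHG/- → run A
t=25: L0/L1/L2 = -/ABCEHG/- → run A
t=26: L0/L1/L2 = -/ABCEHG/- → run A
t=27: L0/L1/L2 = -/ABCEHG/- → run A
t=28: L0/L1/L2 = -/BCEHG/- → run B
t=29: L0/L1/L2 = -/BCEHG/- → run B
t=30: L0/L1/L2 = -/BCEHG/- → run B
t=31: L0/L1/L2 = -/BCEHG/- → run B
t=32: L0/L1/L2 = -/BCEHG/- → run B
t=33: L0/L1/L2 = -/CEHG/- → run C
t=34: L0/L1/L2 = -/CEHG/- → run C
t=35: L0/L1/L2 = -/EHG/- → run E
t=36: L0/L1/L2 = -/EHG/- → run E
t=37: L0/L1/L2 = -/EHG/- → run E
t=38: L0/L1/L2 = -/HG/- → run H
t=39: L0/L1/L2 = -/G/- → run G
t=40: L0/L1/L2 = -/G/- → run G
t=41: L0/L1/L2 = -/G/- → run G
t=42: L0/L1/L2 = -/G/- → run G
t=43: (idle)
t=44: (idle)
t=45: (idle)
t=46: (idle)
t=47: (idle)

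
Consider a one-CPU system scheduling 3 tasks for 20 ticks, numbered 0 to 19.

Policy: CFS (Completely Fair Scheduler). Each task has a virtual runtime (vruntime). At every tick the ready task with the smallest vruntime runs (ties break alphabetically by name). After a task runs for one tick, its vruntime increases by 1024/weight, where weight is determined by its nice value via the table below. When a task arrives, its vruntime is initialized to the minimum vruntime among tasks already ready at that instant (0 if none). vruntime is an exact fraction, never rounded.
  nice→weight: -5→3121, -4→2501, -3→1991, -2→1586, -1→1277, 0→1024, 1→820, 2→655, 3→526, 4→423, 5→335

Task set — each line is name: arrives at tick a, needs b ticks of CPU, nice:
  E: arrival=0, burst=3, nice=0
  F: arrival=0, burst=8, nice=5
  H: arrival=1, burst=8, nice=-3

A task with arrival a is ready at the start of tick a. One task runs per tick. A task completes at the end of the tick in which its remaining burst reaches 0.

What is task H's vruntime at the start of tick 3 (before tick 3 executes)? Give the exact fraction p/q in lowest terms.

vruntime(H, start of tick 3) = 1024/1991

t=0: vr[E=0 F=0] → run E
t=1: vr[E=1 F=0 H=0] → run F
t=2: vr[E=1 F=1024/335 H=0] → run H
t=3: vr[E=1 F=1024/335 H=1024/1991] → run H
t=4: vr[E=1 F=1024/335 H=2048/1991] → run E
t=5: vr[E=2 F=1024/335 H=2048/1991] → run H
t=6: vr[E=2 F=1024/335 H=3072/1991] → run H
t=7: vr[E=2 F=1024/335 H=4096/1991] → run E
t=8: vr[F=1024/335 H=4096/1991] → run H
t=9: vr[F=1024/335 H=5120/1991] → run H
t=10: vr[F=1024/335 H=6144/1991] → run F
t=11: vr[F=2048/335 H=6144/1991] → run H
t=12: vr[F=2048/335 H=7168/1991] → run H
t=13: vr[F=2048/335] → run F
t=14: vr[F=3072/335] → run F
t=15: vr[F=4096/335] → run F
t=16: vr[F=1024/67] → run F
t=17: vr[F=6144/335] → run F
t=18: vr[F=7168/335] → run F
t=19: (idle)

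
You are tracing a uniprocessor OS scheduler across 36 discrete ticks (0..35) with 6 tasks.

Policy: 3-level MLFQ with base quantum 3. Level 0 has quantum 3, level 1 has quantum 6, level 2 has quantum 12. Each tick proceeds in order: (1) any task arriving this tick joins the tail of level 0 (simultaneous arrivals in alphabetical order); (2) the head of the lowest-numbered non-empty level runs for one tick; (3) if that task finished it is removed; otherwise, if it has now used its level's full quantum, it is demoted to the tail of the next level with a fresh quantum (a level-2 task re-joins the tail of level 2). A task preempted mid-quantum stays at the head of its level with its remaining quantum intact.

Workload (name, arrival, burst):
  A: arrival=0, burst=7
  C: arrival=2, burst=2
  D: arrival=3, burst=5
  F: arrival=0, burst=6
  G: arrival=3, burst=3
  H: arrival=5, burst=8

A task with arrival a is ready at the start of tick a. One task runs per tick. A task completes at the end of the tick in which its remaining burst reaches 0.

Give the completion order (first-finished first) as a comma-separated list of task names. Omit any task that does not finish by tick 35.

completion order = C, G, A, F, D, H

t=0: L0/L1/L2 = AF/-/- → run A
t=1: L0/L1/L2 = AF/-/- → run A
t=2: L0/L1/L2 = AFC/-/- → run A
t=3: L0/L1/L2 = FCDG/A/- → run F
t=4: L0/L1/L2 = FCDG/A/- → run F
t=5: L0/L1/L2 = FCDGH/A/- → run F
t=6: L0/L1/L2 = CDGH/AF/- → run C
t=7: L0/L1/L2 = CDGH/AF/- → run C
t=8: L0/L1/L2 = DGH/AF/- → run D
t=9: L0/L1/L2 = DGH/AF/- → run D
t=10: L0/L1/L2 = DGH/AF/- → run D
t=11: L0/L1/L2 = GH/AFD/- → run G
t=12: L0/L1/L2 = GH/AFD/- → run G
t=13: L0/L1/L2 = GH/AFD/- → run G
t=14: L0/L1/L2 = H/AFD/- → run H
t=15: L0/L1/L2 = H/AFD/- → run H
t=16: L0/L1/L2 = H/AFD/- → run H
t=17: L0/L1/L2 = -/AFDH/- → run A
t=18: L0/L1/L2 = -/AFDH/- → run A
t=19: L0/L1/L2 = -/AFDH/- → run A
t=20: L0/L1/L2 = -/AFDH/- → run A
t=21: L0/L1/L2 = -/FDH/- → run F
t=22: L0/L1/L2 = -/FDH/- → run F
t=23: L0/L1/L2 = -/FDH/- → run F
t=24: L0/L1/L2 = -/DH/- → run D
t=25: L0/L1/L2 = -/DH/- → run D
t=26: L0/L1/L2 = -/H/- → run H
t=27: L0/L1/L2 = -/H/- → run H
t=28: L0/L1/L2 = -/H/- → run H
t=29: L0/L1/L2 = -/H/- → run H
t=30: L0/L1/L2 = -/H/- → run H
t=31: (idle)
t=32: (idle)
t=33: (idle)
t=34: (idle)
t=35: (idle)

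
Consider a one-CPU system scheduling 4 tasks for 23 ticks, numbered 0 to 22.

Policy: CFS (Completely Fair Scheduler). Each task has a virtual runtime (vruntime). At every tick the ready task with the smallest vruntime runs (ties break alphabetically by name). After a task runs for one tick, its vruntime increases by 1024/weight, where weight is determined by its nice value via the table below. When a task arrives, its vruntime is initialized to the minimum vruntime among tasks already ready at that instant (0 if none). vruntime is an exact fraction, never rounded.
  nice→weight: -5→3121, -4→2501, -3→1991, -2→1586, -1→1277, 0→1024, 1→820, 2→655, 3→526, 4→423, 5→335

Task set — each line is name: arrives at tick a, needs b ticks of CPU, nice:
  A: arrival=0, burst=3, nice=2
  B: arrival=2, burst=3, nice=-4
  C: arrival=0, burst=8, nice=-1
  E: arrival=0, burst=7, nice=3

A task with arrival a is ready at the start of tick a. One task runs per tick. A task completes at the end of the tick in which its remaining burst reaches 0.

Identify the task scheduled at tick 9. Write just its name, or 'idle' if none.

running at tick 9 = E

t=0: vr[A=0 C=0 E=0] → run A
t=1: vr[A=1024/655 C=0 E=0] → run C
t=2: vr[A=1024/655 B=0 C=1024/1277 E=0] → run B
t=3: vr[A=1024/655 B=1024/2501 C=1024/1277 E=0] → run E
t=4: vr[A=1024/655 B=1024/2501 C=1024/1277 E=512/263] → run B
t=5: vr[A=1024/655 B=2048/2501 C=1024/1277 E=512/263] → run C
t=6: vr[A=1024/655 B=2048/2501 C=2048/1277 E=512/263] → run B
t=7: vr[A=1024/655 C=2048/1277 E=512/263] → run A
t=8: vr[A=2048/655 C=2048/1277 E=512/263] → run C
t=9: vr[A=2048/655 C=3072/1277 E=512/263] → run E
t=10: vr[A=2048/655 C=3072/1277 E=1024/263] → run C
t=11: vr[A=2048/655 C=4096/1277 E=1024/263] → run A
t=12: vr[C=4096/1277 E=1024/263] → run C
t=13: vr[C=5120/1277 E=1024/263] → run E
t=14: vr[C=5120/1277 E=1536/263] → run C
t=15: vr[C=6144/1277 E=1536/263] → run C
t=16: vr[C=7168/1277 E=1536/263] → run C
t=17: vr[E=1536/263] → run E
t=18: vr[E=2048/263] → run E
t=19: vr[E=2560/263] → run E
t=20: vr[E=3072/263] → run E
t=21: (idle)
t=22: (idle)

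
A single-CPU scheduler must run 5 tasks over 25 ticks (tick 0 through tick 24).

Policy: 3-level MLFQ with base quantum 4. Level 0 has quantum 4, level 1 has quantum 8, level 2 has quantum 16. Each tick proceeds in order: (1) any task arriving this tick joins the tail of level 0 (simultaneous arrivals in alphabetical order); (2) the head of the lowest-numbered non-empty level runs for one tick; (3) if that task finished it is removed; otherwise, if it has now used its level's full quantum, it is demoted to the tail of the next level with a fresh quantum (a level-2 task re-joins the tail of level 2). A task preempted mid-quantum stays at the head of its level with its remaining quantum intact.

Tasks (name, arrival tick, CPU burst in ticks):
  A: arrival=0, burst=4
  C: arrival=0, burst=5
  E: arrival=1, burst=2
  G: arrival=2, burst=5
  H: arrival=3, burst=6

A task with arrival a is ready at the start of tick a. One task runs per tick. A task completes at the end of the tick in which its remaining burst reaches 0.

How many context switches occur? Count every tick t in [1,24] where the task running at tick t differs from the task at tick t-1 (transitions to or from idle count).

context switches = 8

t=0: L0/L1/L2 = AC/-/- → run A
t=1: L0/L1/L2 = ACE/-/- → run A
t=2: L0/L1/L2 = ACEG/-/- → run A
t=3: L0/L1/L2 = ACEGH/-/- → run A
t=4: L0/L1/L2 = CEGH/-/- → run C
t=5: L0/L1/L2 = CEGH/-/- → run C
t=6: L0/L1/L2 = CEGH/-/- → run C
t=7: L0/L1/L2 = CEGH/-/- → run C
t=8: L0/L1/L2 = EGH/C/- → run E
t=9: L0/L1/L2 = EGH/C/- → run E
t=10: L0/L1/L2 = GH/C/- → run G
t=11: L0/L1/L2 = GH/C/- → run G
t=12: L0/L1/L2 = GH/C/- → run G
t=13: L0/L1/L2 = GH/C/- → run G
t=14: L0/L1/L2 = H/CG/- → run H
t=15: L0/L1/L2 = H/CG/- → run H
t=16: L0/L1/L2 = H/CG/- → run H
t=17: L0/L1/L2 = H/CG/- → run H
t=18: L0/L1/L2 = -/CGH/- → run C
t=19: L0/L1/L2 = -/GH/- → run G
t=20: L0/L1/L2 = -/H/- → run H
t=21: L0/L1/L2 = -/H/- → run H
t=22: (idle)
t=23: (idle)
t=24: (idle)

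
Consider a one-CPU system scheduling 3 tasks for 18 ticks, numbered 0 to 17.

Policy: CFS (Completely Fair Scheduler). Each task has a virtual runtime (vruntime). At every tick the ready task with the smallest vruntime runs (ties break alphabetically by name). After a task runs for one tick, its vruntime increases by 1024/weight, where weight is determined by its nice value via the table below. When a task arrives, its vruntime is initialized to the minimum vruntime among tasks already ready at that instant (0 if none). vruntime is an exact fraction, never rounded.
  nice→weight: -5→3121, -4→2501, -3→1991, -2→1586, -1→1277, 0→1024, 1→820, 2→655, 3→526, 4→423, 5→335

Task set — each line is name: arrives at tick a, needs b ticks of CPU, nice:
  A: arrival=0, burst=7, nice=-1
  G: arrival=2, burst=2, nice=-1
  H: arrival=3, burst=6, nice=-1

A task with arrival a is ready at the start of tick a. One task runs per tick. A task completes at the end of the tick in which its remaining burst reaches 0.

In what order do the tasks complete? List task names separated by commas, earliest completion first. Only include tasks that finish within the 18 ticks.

t=0: vr[A=0] → run A
t=1: vr[A=1024/1277] → run A
t=2: vr[A=2048/1277 G=2048/1277] → run A
t=3: vr[A=3072/1277 G=2048/1277 H=2048/1277] → run G
t=4: vr[A=3072/1277 G=3072/1277 H=2048/1277] → run H
t=5: vr[A=3072/1277 G=3072/1277 H=3072/1277] → run A
t=6: vr[A=4096/1277 G=3072/1277 H=3072/1277] → run G
t=7: vr[A=4096/1277 H=3072/1277] → run H
t=8: vr[A=4096/1277 H=4096/1277] → run A
t=9: vr[A=5120/1277 H=4096/1277] → run H
t=10: vr[A=5120/1277 H=5120/1277] → run A
t=11: vr[A=6144/1277 H=5120/1277] → run H
t=12: vr[A=6144/1277 H=6144/1277] → run A
t=13: vr[H=6144/1277] → run H
t=14: vr[H=7168/1277] → run H
t=15: (idle)
t=16: (idle)
t=17: (idle)

completion order = G, A, H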